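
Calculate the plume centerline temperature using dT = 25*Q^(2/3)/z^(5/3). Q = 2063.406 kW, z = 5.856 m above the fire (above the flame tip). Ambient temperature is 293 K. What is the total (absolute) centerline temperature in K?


Q^(2/3) = 162.08
z^(5/3) = 19.025
dT = 25 * 162.08 / 19.025 = 212.97 K
T = 293 + 212.97 = 505.97 K

505.97 K


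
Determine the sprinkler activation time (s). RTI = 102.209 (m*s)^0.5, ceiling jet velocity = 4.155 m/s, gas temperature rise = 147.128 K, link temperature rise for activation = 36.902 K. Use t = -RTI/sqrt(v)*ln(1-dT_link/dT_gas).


dT_link/dT_gas = 0.25082
ln(1 - 0.25082) = -0.28877
t = -102.209 / sqrt(4.155) * -0.28877 = 14.480 s

14.480 s


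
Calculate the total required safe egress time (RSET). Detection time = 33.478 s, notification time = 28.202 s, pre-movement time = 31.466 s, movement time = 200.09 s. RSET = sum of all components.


Total = 33.478 + 28.202 + 31.466 + 200.09 = 293.236 s

293.236 s


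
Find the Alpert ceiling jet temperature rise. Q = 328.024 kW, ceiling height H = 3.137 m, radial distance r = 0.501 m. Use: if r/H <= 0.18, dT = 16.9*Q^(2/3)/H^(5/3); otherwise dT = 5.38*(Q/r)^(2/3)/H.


r/H = 0.501 / 3.137 = 0.15971
r/H <= 0.18, so dT = 16.9*Q^(2/3)/H^(5/3)
Q^(2/3) = 47.563
H^(5/3) = 6.7224
dT = 16.9 * 47.563 / 6.7224 = 119.57 K

119.57 K


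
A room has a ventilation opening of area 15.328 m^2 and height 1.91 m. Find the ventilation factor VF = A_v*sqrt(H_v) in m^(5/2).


sqrt(H_v) = 1.3820
VF = 15.328 * 1.3820 = 21.184 m^(5/2)

21.184 m^(5/2)


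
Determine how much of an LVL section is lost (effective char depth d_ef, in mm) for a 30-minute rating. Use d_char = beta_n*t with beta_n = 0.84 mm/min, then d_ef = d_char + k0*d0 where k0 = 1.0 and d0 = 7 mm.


d_char = 0.84 * 30 = 25.2 mm
d_ef = 25.2 + 1.0*7 = 32.2 mm

32.2 mm


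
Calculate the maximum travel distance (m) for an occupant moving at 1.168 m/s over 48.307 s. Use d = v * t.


d = 1.168 * 48.307 = 56.423 m

56.423 m


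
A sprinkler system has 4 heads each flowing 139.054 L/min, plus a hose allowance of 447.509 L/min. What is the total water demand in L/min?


Sprinkler demand = 4 * 139.054 = 556.216 L/min
Total = 556.216 + 447.509 = 1003.725 L/min

1003.725 L/min


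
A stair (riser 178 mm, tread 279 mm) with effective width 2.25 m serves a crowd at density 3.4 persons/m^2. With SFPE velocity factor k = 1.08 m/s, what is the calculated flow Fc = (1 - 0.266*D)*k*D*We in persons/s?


1 - 0.266*D = 1 - 0.266*3.4 = 0.095600
Fs = 0.095600 * 1.08 * 3.4 = 0.35104 persons/(s*m)
Fc = 0.35104 * 2.25 = 0.78985 persons/s

0.78985 persons/s


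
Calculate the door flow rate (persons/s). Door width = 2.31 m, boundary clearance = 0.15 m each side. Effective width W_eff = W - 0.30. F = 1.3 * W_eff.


W_eff = 2.31 - 0.30 = 2.01 m
F = 1.3 * 2.01 = 2.613 persons/s

2.613 persons/s


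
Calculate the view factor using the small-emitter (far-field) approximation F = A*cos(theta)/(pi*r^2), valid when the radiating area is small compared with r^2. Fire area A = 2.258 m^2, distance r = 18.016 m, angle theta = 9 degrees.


cos(9 deg) = 0.98769
pi*r^2 = 1019.7
F = 2.258 * 0.98769 / 1019.7 = 0.0021871

0.0021871


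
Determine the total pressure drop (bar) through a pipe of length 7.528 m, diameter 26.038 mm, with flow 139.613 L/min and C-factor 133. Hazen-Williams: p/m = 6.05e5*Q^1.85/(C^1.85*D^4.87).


Q^1.85 = 9292.1
C^1.85 = 8494.3
D^4.87 = 7834461
p/m = 0.084476 bar/m
p_total = 0.084476 * 7.528 = 0.63594 bar

0.63594 bar


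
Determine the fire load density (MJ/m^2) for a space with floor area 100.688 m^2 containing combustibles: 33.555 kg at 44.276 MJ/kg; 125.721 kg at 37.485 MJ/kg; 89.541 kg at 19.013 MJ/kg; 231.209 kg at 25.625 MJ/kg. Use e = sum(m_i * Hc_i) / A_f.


Total energy = 33.555*44.276 + 125.721*37.485 + 89.541*19.013 + 231.209*25.625
= 1485.681 + 4712.652 + 1702.443 + 5924.731
= 13825.51 MJ
e = 13825.51 / 100.688 = 137.31 MJ/m^2

137.31 MJ/m^2


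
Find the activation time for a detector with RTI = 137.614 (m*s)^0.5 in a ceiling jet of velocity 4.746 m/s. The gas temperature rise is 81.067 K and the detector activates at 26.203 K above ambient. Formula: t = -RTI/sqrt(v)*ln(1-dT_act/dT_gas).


dT_act/dT_gas = 0.32323
ln(1 - 0.32323) = -0.39042
t = -137.614 / sqrt(4.746) * -0.39042 = 24.662 s

24.662 s


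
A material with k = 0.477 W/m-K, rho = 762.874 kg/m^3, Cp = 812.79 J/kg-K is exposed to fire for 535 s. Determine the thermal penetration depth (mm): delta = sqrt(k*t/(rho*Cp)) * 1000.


alpha = 0.477 / (762.874 * 812.79) = 7.6928e-07 m^2/s
alpha * t = 0.00041157
delta = sqrt(0.00041157) * 1000 = 20.287 mm

20.287 mm


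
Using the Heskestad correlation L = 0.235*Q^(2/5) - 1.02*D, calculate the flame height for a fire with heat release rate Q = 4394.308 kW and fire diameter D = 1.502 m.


Q^(2/5) = 28.652
0.235 * Q^(2/5) = 6.7332
1.02 * D = 1.5320
L = 5.2012 m

5.2012 m


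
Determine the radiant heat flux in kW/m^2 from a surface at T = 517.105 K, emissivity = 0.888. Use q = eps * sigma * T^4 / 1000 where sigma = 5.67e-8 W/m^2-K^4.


T^4 = 7.1501e+10
q = 0.888 * 5.67e-8 * 7.1501e+10 / 1000 = 3.6001 kW/m^2

3.6001 kW/m^2


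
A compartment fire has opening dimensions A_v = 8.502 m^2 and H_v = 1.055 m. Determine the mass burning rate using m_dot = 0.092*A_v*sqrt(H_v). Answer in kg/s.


sqrt(H_v) = 1.0271
m_dot = 0.092 * 8.502 * 1.0271 = 0.80341 kg/s

0.80341 kg/s


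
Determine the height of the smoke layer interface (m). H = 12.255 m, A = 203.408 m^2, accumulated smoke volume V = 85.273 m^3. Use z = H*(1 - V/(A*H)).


V/(A*H) = 0.034208
1 - 0.034208 = 0.96579
z = 12.255 * 0.96579 = 11.836 m

11.836 m


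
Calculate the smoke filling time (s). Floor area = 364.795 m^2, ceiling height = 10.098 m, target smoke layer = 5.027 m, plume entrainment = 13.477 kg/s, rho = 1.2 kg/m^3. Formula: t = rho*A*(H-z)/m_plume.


H - z = 5.071 m
t = 1.2 * 364.795 * 5.071 / 13.477 = 164.71 s

164.71 s


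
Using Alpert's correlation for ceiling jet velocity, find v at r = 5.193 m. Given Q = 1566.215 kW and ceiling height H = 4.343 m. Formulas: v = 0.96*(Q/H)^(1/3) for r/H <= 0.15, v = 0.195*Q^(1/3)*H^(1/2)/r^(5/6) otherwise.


r/H = 5.193 / 4.343 = 1.1957
r/H > 0.15, so v = 0.195*Q^(1/3)*H^(1/2)/r^(5/6)
Q^(1/3) = 11.613
H^(1/2) = 2.0840
r^(5/6) = 3.9462
v = 0.195 * 11.613 * 2.0840 / 3.9462 = 1.1959 m/s

1.1959 m/s


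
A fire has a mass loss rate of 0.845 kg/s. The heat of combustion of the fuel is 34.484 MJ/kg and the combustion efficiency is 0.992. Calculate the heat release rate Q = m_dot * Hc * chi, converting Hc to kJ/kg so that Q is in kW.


Hc = 34.484 MJ/kg = 34.484 * 1000 kJ/kg = 34484 kJ/kg
Q = 0.845 kg/s * 34484 kJ/kg * 0.992 = 28906 kW

28906 kW


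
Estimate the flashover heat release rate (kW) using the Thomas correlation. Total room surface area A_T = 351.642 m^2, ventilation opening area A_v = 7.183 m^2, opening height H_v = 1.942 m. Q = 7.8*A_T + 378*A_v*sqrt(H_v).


7.8*A_T = 2742.8
sqrt(H_v) = 1.3936
378*A_v*sqrt(H_v) = 3783.7
Q = 2742.8 + 3783.7 = 6526.6 kW

6526.6 kW


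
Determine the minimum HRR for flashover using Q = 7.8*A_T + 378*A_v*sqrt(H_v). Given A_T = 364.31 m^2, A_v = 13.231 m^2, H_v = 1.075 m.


7.8*A_T = 2841.618
sqrt(H_v) = 1.0368
378*A_v*sqrt(H_v) = 5185.5
Q = 2841.618 + 5185.5 = 8027.1 kW

8027.1 kW


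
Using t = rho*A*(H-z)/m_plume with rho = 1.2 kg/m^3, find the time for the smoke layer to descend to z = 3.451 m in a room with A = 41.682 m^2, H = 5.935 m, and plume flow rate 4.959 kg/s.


H - z = 2.484 m
t = 1.2 * 41.682 * 2.484 / 4.959 = 25.055 s

25.055 s


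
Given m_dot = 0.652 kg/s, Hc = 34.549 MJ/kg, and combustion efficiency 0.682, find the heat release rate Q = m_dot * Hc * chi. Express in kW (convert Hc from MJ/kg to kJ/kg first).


Hc = 34.549 MJ/kg = 34.549 * 1000 kJ/kg = 34549 kJ/kg
Q = 0.652 kg/s * 34549 kJ/kg * 0.682 = 15363 kW

15363 kW


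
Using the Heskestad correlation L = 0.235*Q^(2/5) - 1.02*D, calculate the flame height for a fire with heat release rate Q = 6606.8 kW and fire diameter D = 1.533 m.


Q^(2/5) = 33.728
0.235 * Q^(2/5) = 7.9262
1.02 * D = 1.5637
L = 6.3625 m

6.3625 m


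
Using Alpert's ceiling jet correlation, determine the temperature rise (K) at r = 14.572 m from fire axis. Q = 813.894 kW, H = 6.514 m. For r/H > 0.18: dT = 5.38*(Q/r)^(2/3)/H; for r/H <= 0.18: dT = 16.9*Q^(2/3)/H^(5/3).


r/H = 14.572 / 6.514 = 2.2370
r/H > 0.18, so dT = 5.38*(Q/r)^(2/3)/H
Q/r = 55.853
(Q/r)^(2/3) = 14.612
dT = 5.38 * 14.612 / 6.514 = 12.068 K

12.068 K


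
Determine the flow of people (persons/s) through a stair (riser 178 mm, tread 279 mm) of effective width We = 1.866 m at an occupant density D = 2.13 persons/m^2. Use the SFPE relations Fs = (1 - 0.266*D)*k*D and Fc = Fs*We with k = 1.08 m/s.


1 - 0.266*D = 1 - 0.266*2.13 = 0.43342
Fs = 0.43342 * 1.08 * 2.13 = 0.99704 persons/(s*m)
Fc = 0.99704 * 1.866 = 1.8605 persons/s

1.8605 persons/s


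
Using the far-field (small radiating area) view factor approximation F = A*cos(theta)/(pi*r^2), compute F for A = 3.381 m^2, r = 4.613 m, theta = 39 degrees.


cos(39 deg) = 0.77715
pi*r^2 = 66.852
F = 3.381 * 0.77715 / 66.852 = 0.039303

0.039303


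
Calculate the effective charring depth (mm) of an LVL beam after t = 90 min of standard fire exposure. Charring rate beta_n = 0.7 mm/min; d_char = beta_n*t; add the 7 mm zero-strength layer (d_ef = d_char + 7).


d_char = 0.7 * 90 = 63 mm
d_ef = 63 + 1.0*7 = 70 mm

70 mm


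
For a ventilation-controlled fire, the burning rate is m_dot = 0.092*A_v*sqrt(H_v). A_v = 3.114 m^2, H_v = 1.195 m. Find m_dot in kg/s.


sqrt(H_v) = 1.0932
m_dot = 0.092 * 3.114 * 1.0932 = 0.31318 kg/s

0.31318 kg/s


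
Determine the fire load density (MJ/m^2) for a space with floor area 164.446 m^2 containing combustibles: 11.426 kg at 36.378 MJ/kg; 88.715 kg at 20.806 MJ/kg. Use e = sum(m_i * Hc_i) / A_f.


Total energy = 11.426*36.378 + 88.715*20.806
= 415.6550 + 1845.804
= 2261.459 MJ
e = 2261.459 / 164.446 = 13.752 MJ/m^2

13.752 MJ/m^2


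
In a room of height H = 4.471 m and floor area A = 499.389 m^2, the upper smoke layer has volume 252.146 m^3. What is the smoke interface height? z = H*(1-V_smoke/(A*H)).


V/(A*H) = 0.11293
1 - 0.11293 = 0.88707
z = 4.471 * 0.88707 = 3.9661 m

3.9661 m


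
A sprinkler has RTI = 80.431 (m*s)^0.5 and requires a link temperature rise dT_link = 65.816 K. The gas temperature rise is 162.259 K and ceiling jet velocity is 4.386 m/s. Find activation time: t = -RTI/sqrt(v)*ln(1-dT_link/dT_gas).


dT_link/dT_gas = 0.40562
ln(1 - 0.40562) = -0.52024
t = -80.431 / sqrt(4.386) * -0.52024 = 19.980 s

19.980 s


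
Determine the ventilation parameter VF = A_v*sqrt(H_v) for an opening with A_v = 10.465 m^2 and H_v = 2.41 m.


sqrt(H_v) = 1.5524
VF = 10.465 * 1.5524 = 16.246 m^(5/2)

16.246 m^(5/2)


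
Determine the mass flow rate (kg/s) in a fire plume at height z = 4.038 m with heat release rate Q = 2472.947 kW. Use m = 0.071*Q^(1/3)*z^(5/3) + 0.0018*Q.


Q^(1/3) = 13.523
z^(5/3) = 10.239
First term = 0.071 * 13.523 * 10.239 = 9.8312
Second term = 0.0018 * 2472.947 = 4.4513
m = 14.283 kg/s

14.283 kg/s


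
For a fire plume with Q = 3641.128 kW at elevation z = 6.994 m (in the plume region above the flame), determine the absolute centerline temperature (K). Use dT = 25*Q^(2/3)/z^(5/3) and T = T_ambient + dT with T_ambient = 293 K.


Q^(2/3) = 236.68
z^(5/3) = 25.579
dT = 25 * 236.68 / 25.579 = 231.32 K
T = 293 + 231.32 = 524.32 K

524.32 K


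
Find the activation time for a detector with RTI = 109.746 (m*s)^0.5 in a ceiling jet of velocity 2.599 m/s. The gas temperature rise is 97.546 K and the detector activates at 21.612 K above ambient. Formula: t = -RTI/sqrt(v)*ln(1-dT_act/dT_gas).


dT_act/dT_gas = 0.22156
ln(1 - 0.22156) = -0.25046
t = -109.746 / sqrt(2.599) * -0.25046 = 17.050 s

17.050 s


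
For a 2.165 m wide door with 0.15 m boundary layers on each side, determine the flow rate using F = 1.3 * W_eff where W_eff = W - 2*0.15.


W_eff = 2.165 - 0.30 = 1.865 m
F = 1.3 * 1.865 = 2.4245 persons/s

2.4245 persons/s


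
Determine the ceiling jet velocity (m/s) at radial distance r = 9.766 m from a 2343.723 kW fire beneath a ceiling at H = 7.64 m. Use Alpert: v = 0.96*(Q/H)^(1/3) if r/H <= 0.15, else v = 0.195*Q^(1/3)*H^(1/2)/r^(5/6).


r/H = 9.766 / 7.64 = 1.2783
r/H > 0.15, so v = 0.195*Q^(1/3)*H^(1/2)/r^(5/6)
Q^(1/3) = 13.283
H^(1/2) = 2.7641
r^(5/6) = 6.6798
v = 0.195 * 13.283 * 2.7641 / 6.6798 = 1.0718 m/s

1.0718 m/s


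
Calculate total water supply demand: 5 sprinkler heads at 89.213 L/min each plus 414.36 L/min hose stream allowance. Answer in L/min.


Sprinkler demand = 5 * 89.213 = 446.065 L/min
Total = 446.065 + 414.36 = 860.425 L/min

860.425 L/min


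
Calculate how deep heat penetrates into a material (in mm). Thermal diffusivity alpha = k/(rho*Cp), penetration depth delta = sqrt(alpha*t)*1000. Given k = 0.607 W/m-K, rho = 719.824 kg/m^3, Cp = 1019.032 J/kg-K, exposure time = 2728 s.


alpha = 0.607 / (719.824 * 1019.032) = 8.2751e-07 m^2/s
alpha * t = 0.0022575
delta = sqrt(0.0022575) * 1000 = 47.513 mm

47.513 mm


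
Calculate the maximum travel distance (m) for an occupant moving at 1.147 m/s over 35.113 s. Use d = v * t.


d = 1.147 * 35.113 = 40.275 m

40.275 m


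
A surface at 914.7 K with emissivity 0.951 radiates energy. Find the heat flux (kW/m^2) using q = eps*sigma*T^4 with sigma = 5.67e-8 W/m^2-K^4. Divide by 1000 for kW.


T^4 = 7.0003e+11
q = 0.951 * 5.67e-8 * 7.0003e+11 / 1000 = 37.747 kW/m^2

37.747 kW/m^2


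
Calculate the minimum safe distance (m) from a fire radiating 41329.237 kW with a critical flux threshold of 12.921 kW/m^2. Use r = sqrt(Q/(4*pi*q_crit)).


4*pi*q_crit = 162.37
Q/(4*pi*q_crit) = 254.54
r = sqrt(254.54) = 15.954 m

15.954 m


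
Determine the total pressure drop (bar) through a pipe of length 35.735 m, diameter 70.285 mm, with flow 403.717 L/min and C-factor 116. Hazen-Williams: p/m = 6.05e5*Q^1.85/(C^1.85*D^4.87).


Q^1.85 = 66259
C^1.85 = 6595.5
D^4.87 = 9.8678e+08
p/m = 0.0061593 bar/m
p_total = 0.0061593 * 35.735 = 0.22010 bar

0.22010 bar


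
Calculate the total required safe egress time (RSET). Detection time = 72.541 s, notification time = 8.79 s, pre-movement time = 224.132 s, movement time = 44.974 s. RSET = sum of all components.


Total = 72.541 + 8.79 + 224.132 + 44.974 = 350.437 s

350.437 s


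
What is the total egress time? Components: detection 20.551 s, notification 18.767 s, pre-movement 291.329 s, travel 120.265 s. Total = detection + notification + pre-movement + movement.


Total = 20.551 + 18.767 + 291.329 + 120.265 = 450.912 s

450.912 s


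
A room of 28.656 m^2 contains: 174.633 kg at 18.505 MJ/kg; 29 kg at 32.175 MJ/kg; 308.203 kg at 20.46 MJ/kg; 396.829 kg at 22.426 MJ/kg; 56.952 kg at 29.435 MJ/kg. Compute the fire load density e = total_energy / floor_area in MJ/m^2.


Total energy = 174.633*18.505 + 29*32.175 + 308.203*20.46 + 396.829*22.426 + 56.952*29.435
= 3231.584 + 933.075 + 6305.833 + 8899.287 + 1676.382
= 21046.16 MJ
e = 21046.16 / 28.656 = 734.44 MJ/m^2

734.44 MJ/m^2


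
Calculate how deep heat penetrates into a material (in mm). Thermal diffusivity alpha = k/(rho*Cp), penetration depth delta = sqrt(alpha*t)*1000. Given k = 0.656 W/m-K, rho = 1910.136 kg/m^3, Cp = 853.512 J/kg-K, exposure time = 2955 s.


alpha = 0.656 / (1910.136 * 853.512) = 4.0237e-07 m^2/s
alpha * t = 0.0011890
delta = sqrt(0.0011890) * 1000 = 34.482 mm

34.482 mm


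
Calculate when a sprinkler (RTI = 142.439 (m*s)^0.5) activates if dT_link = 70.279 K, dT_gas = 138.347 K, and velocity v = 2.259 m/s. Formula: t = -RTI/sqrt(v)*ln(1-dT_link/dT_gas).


dT_link/dT_gas = 0.50799
ln(1 - 0.50799) = -0.70926
t = -142.439 / sqrt(2.259) * -0.70926 = 67.216 s

67.216 s


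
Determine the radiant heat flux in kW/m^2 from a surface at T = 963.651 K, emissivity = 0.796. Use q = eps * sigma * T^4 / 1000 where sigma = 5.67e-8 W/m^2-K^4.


T^4 = 8.6234e+11
q = 0.796 * 5.67e-8 * 8.6234e+11 / 1000 = 38.920 kW/m^2

38.920 kW/m^2


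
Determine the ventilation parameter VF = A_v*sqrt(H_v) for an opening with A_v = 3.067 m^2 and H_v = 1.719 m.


sqrt(H_v) = 1.3111
VF = 3.067 * 1.3111 = 4.0212 m^(5/2)

4.0212 m^(5/2)


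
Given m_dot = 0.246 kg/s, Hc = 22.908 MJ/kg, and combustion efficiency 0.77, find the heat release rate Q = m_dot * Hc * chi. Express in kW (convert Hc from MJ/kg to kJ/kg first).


Hc = 22.908 MJ/kg = 22.908 * 1000 kJ/kg = 22908 kJ/kg
Q = 0.246 kg/s * 22908 kJ/kg * 0.77 = 4339.2 kW

4339.2 kW


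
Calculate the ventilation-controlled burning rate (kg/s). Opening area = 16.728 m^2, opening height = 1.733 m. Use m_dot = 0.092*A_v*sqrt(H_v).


sqrt(H_v) = 1.3164
m_dot = 0.092 * 16.728 * 1.3164 = 2.0260 kg/s

2.0260 kg/s


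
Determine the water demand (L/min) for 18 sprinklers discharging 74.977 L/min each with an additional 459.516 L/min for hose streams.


Sprinkler demand = 18 * 74.977 = 1349.586 L/min
Total = 1349.586 + 459.516 = 1809.102 L/min

1809.102 L/min


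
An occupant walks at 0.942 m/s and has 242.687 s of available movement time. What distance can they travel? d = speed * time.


d = 0.942 * 242.687 = 228.61 m

228.61 m


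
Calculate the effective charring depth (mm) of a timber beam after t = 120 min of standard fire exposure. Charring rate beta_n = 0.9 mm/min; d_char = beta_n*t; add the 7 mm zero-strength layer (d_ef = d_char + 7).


d_char = 0.9 * 120 = 108 mm
d_ef = 108 + 1.0*7 = 115 mm

115 mm


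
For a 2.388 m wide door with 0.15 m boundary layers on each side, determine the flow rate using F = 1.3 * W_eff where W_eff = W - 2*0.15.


W_eff = 2.388 - 0.30 = 2.088 m
F = 1.3 * 2.088 = 2.7144 persons/s

2.7144 persons/s


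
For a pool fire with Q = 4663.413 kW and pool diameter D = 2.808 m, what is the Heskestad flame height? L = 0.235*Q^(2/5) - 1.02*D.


Q^(2/5) = 29.341
0.235 * Q^(2/5) = 6.8952
1.02 * D = 2.8642
L = 4.0311 m

4.0311 m


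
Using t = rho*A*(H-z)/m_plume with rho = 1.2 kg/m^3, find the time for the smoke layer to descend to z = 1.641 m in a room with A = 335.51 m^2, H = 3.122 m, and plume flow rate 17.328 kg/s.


H - z = 1.481 m
t = 1.2 * 335.51 * 1.481 / 17.328 = 34.411 s

34.411 s


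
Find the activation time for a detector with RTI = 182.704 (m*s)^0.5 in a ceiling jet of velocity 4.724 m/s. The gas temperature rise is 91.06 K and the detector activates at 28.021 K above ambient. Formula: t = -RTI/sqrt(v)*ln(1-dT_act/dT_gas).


dT_act/dT_gas = 0.30772
ln(1 - 0.30772) = -0.36777
t = -182.704 / sqrt(4.724) * -0.36777 = 30.915 s

30.915 s


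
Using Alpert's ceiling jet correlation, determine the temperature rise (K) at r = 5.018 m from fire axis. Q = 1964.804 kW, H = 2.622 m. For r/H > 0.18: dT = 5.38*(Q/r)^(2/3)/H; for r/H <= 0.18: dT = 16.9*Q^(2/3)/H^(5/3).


r/H = 5.018 / 2.622 = 1.9138
r/H > 0.18, so dT = 5.38*(Q/r)^(2/3)/H
Q/r = 391.55
(Q/r)^(2/3) = 53.521
dT = 5.38 * 53.521 / 2.622 = 109.82 K

109.82 K


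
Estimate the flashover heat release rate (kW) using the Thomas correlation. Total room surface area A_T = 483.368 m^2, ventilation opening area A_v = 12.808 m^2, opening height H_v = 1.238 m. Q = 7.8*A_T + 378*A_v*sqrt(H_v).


7.8*A_T = 3770.3
sqrt(H_v) = 1.1127
378*A_v*sqrt(H_v) = 5386.8
Q = 3770.3 + 5386.8 = 9157.1 kW

9157.1 kW


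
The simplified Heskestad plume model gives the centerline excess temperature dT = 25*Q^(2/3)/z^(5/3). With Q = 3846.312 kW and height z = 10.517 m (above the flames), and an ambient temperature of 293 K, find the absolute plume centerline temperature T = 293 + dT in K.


Q^(2/3) = 245.49
z^(5/3) = 50.484
dT = 25 * 245.49 / 50.484 = 121.57 K
T = 293 + 121.57 = 414.57 K

414.57 K


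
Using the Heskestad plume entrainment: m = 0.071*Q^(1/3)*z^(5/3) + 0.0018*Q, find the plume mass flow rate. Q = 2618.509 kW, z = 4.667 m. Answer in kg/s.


Q^(1/3) = 13.783
z^(5/3) = 13.034
First term = 0.071 * 13.783 * 13.034 = 12.755
Second term = 0.0018 * 2618.509 = 4.7133
m = 17.468 kg/s

17.468 kg/s


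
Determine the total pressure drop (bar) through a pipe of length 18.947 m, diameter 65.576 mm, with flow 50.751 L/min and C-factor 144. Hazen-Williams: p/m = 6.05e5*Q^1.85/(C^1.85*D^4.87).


Q^1.85 = 1429.1
C^1.85 = 9839.4
D^4.87 = 7.0396e+08
p/m = 0.00012483 bar/m
p_total = 0.00012483 * 18.947 = 0.0023651 bar

0.0023651 bar


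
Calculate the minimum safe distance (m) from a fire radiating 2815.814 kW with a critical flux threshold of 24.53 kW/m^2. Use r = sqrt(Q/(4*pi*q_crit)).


4*pi*q_crit = 308.25
Q/(4*pi*q_crit) = 9.1347
r = sqrt(9.1347) = 3.0224 m

3.0224 m


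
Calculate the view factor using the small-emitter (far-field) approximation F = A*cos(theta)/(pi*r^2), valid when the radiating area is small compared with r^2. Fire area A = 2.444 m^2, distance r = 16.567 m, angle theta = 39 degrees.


cos(39 deg) = 0.77715
pi*r^2 = 862.26
F = 2.444 * 0.77715 / 862.26 = 0.0022028

0.0022028


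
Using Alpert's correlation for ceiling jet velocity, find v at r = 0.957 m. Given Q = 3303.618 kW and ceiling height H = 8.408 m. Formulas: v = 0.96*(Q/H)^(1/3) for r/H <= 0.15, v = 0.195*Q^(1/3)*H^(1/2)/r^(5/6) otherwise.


r/H = 0.957 / 8.408 = 0.11382
r/H <= 0.15, so v = 0.96*(Q/H)^(1/3)
Q/H = 392.91
(Q/H)^(1/3) = 7.3243
v = 0.96 * 7.3243 = 7.0313 m/s

7.0313 m/s


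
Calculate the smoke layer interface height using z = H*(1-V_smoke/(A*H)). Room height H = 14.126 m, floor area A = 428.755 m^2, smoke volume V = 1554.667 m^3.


V/(A*H) = 0.25669
1 - 0.25669 = 0.74331
z = 14.126 * 0.74331 = 10.500 m

10.500 m


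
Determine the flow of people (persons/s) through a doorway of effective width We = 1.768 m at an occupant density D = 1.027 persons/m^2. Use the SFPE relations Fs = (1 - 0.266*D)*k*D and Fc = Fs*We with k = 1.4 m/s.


1 - 0.266*D = 1 - 0.266*1.027 = 0.72682
Fs = 0.72682 * 1.4 * 1.027 = 1.0450 persons/(s*m)
Fc = 1.0450 * 1.768 = 1.8476 persons/s

1.8476 persons/s


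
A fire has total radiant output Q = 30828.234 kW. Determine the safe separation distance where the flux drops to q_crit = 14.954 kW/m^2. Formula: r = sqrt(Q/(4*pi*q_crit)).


4*pi*q_crit = 187.92
Q/(4*pi*q_crit) = 164.05
r = sqrt(164.05) = 12.808 m

12.808 m


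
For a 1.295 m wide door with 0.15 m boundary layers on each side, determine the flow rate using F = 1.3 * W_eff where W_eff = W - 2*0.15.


W_eff = 1.295 - 0.30 = 0.995 m
F = 1.3 * 0.995 = 1.2935 persons/s

1.2935 persons/s


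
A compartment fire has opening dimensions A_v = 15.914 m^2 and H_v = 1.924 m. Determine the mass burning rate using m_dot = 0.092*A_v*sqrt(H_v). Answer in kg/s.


sqrt(H_v) = 1.3871
m_dot = 0.092 * 15.914 * 1.3871 = 2.0308 kg/s

2.0308 kg/s


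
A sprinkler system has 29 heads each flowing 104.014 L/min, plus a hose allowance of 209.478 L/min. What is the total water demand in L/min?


Sprinkler demand = 29 * 104.014 = 3016.406 L/min
Total = 3016.406 + 209.478 = 3225.884 L/min

3225.884 L/min


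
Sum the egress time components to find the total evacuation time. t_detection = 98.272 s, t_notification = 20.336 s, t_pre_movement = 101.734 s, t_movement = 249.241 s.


Total = 98.272 + 20.336 + 101.734 + 249.241 = 469.583 s

469.583 s


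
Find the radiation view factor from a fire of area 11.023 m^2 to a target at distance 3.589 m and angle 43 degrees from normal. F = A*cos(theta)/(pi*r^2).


cos(43 deg) = 0.73135
pi*r^2 = 40.467
F = 11.023 * 0.73135 / 40.467 = 0.19922

0.19922


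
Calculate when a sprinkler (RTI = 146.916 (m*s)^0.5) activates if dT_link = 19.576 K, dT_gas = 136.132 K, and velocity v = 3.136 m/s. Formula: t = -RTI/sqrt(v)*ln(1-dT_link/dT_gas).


dT_link/dT_gas = 0.14380
ln(1 - 0.14380) = -0.15525
t = -146.916 / sqrt(3.136) * -0.15525 = 12.880 s

12.880 s


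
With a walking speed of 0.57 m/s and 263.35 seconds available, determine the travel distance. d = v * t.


d = 0.57 * 263.35 = 150.11 m

150.11 m


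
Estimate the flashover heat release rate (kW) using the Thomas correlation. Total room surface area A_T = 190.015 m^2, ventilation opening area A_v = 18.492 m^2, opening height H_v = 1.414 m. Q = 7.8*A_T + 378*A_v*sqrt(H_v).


7.8*A_T = 1482.117
sqrt(H_v) = 1.1891
378*A_v*sqrt(H_v) = 8311.9
Q = 1482.117 + 8311.9 = 9794.0 kW

9794.0 kW


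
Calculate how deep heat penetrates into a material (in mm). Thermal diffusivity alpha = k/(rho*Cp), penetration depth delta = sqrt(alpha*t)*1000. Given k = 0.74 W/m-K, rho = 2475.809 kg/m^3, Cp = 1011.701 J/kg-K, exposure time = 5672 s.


alpha = 0.74 / (2475.809 * 1011.701) = 2.9544e-07 m^2/s
alpha * t = 0.0016757
delta = sqrt(0.0016757) * 1000 = 40.935 mm

40.935 mm


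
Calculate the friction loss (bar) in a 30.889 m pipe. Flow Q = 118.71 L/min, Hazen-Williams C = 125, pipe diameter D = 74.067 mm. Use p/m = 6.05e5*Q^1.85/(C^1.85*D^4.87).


Q^1.85 = 6883.4
C^1.85 = 7573.3
D^4.87 = 1.2737e+09
p/m = 0.00043172 bar/m
p_total = 0.00043172 * 30.889 = 0.013335 bar

0.013335 bar


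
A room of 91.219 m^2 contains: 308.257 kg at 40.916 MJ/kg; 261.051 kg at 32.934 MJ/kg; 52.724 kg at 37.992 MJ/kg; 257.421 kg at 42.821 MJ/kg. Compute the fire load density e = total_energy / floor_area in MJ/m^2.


Total energy = 308.257*40.916 + 261.051*32.934 + 52.724*37.992 + 257.421*42.821
= 12612.64 + 8597.454 + 2003.090 + 11023.02
= 34236.21 MJ
e = 34236.21 / 91.219 = 375.32 MJ/m^2

375.32 MJ/m^2


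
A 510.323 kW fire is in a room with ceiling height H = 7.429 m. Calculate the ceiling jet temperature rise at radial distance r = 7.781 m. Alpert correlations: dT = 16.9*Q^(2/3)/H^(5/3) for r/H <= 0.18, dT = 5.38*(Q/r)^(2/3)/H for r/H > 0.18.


r/H = 7.781 / 7.429 = 1.0474
r/H > 0.18, so dT = 5.38*(Q/r)^(2/3)/H
Q/r = 65.586
(Q/r)^(2/3) = 16.263
dT = 5.38 * 16.263 / 7.429 = 11.778 K

11.778 K


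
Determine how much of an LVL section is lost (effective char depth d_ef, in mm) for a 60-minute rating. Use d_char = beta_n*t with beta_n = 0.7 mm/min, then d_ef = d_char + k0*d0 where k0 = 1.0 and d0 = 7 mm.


d_char = 0.7 * 60 = 42 mm
d_ef = 42 + 1.0*7 = 49 mm

49 mm


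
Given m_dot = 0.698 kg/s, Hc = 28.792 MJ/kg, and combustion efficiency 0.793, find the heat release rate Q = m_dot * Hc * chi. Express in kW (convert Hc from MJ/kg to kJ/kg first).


Hc = 28.792 MJ/kg = 28.792 * 1000 kJ/kg = 28792 kJ/kg
Q = 0.698 kg/s * 28792 kJ/kg * 0.793 = 15937 kW

15937 kW


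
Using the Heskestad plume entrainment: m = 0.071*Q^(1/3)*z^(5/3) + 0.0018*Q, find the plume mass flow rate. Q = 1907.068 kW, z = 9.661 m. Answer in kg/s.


Q^(1/3) = 12.401
z^(5/3) = 43.823
First term = 0.071 * 12.401 * 43.823 = 38.585
Second term = 0.0018 * 1907.068 = 3.4327
m = 42.018 kg/s

42.018 kg/s


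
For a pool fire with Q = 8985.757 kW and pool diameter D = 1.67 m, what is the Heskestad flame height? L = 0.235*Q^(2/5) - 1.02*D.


Q^(2/5) = 38.144
0.235 * Q^(2/5) = 8.9637
1.02 * D = 1.7034
L = 7.2603 m

7.2603 m


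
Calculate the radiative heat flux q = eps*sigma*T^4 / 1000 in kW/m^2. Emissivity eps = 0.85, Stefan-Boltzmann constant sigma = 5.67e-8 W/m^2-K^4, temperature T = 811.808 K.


T^4 = 4.3432e+11
q = 0.85 * 5.67e-8 * 4.3432e+11 / 1000 = 20.932 kW/m^2

20.932 kW/m^2


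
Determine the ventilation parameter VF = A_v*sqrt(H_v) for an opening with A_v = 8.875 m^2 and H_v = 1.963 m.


sqrt(H_v) = 1.4011
VF = 8.875 * 1.4011 = 12.435 m^(5/2)

12.435 m^(5/2)


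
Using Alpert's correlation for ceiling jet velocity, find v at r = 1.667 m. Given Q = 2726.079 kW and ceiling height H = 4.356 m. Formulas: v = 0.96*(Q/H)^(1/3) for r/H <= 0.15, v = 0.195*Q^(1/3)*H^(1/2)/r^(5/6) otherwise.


r/H = 1.667 / 4.356 = 0.38269
r/H > 0.15, so v = 0.195*Q^(1/3)*H^(1/2)/r^(5/6)
Q^(1/3) = 13.969
H^(1/2) = 2.0871
r^(5/6) = 1.5309
v = 0.195 * 13.969 * 2.0871 / 1.5309 = 3.7137 m/s

3.7137 m/s


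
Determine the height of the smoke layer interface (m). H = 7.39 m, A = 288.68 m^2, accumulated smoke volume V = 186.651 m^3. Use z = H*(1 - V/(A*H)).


V/(A*H) = 0.087492
1 - 0.087492 = 0.91251
z = 7.39 * 0.91251 = 6.7434 m

6.7434 m


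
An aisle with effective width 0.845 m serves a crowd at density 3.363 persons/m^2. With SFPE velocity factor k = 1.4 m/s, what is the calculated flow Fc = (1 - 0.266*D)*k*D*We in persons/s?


1 - 0.266*D = 1 - 0.266*3.363 = 0.10544
Fs = 0.10544 * 1.4 * 3.363 = 0.49644 persons/(s*m)
Fc = 0.49644 * 0.845 = 0.41949 persons/s

0.41949 persons/s


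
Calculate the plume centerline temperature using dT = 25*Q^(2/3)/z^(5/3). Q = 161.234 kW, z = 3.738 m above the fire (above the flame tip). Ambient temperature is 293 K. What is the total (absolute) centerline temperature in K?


Q^(2/3) = 29.624
z^(5/3) = 9.0032
dT = 25 * 29.624 / 9.0032 = 82.258 K
T = 293 + 82.258 = 375.26 K

375.26 K


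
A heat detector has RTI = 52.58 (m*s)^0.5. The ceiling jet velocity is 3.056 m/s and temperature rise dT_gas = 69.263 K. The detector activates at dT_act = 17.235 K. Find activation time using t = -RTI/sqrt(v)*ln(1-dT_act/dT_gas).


dT_act/dT_gas = 0.24883
ln(1 - 0.24883) = -0.28613
t = -52.58 / sqrt(3.056) * -0.28613 = 8.6061 s

8.6061 s


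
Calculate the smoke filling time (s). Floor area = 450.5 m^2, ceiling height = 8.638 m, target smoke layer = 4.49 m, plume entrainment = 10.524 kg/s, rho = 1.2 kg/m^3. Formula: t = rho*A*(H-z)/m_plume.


H - z = 4.148 m
t = 1.2 * 450.5 * 4.148 / 10.524 = 213.08 s

213.08 s


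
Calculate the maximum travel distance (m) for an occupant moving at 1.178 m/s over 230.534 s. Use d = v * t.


d = 1.178 * 230.534 = 271.57 m

271.57 m


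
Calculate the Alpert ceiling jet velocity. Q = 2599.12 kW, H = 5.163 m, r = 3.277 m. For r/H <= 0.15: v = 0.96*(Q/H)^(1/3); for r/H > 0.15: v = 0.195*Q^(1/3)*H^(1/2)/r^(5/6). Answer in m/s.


r/H = 3.277 / 5.163 = 0.63471
r/H > 0.15, so v = 0.195*Q^(1/3)*H^(1/2)/r^(5/6)
Q^(1/3) = 13.749
H^(1/2) = 2.2722
r^(5/6) = 2.6888
v = 0.195 * 13.749 * 2.2722 / 2.6888 = 2.2657 m/s

2.2657 m/s


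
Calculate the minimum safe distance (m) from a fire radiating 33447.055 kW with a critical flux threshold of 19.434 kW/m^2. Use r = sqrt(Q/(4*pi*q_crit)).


4*pi*q_crit = 244.21
Q/(4*pi*q_crit) = 136.96
r = sqrt(136.96) = 11.703 m

11.703 m


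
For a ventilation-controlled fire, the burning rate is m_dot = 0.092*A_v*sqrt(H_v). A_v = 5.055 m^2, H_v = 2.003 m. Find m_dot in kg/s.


sqrt(H_v) = 1.4153
m_dot = 0.092 * 5.055 * 1.4153 = 0.65819 kg/s

0.65819 kg/s


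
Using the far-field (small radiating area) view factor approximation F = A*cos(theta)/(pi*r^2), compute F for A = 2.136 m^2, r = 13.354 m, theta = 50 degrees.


cos(50 deg) = 0.64279
pi*r^2 = 560.24
F = 2.136 * 0.64279 / 560.24 = 0.0024507

0.0024507


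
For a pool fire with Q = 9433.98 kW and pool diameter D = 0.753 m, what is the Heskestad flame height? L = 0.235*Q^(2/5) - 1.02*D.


Q^(2/5) = 38.894
0.235 * Q^(2/5) = 9.1400
1.02 * D = 0.76806
L = 8.3719 m

8.3719 m


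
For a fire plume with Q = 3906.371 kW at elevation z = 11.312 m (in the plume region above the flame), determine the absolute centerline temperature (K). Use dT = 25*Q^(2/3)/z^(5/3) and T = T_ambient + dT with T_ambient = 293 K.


Q^(2/3) = 248.04
z^(5/3) = 57.003
dT = 25 * 248.04 / 57.003 = 108.78 K
T = 293 + 108.78 = 401.78 K

401.78 K


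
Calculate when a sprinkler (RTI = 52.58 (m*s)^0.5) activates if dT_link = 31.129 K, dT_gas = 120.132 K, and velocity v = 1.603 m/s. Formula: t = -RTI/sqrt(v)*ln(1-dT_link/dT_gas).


dT_link/dT_gas = 0.25912
ln(1 - 0.25912) = -0.29992
t = -52.58 / sqrt(1.603) * -0.29992 = 12.455 s

12.455 s


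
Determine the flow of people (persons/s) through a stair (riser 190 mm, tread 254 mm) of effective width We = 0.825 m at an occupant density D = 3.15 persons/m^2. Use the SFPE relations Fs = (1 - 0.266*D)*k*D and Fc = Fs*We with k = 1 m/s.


1 - 0.266*D = 1 - 0.266*3.15 = 0.16210
Fs = 0.16210 * 1 * 3.15 = 0.51062 persons/(s*m)
Fc = 0.51062 * 0.825 = 0.42126 persons/s

0.42126 persons/s


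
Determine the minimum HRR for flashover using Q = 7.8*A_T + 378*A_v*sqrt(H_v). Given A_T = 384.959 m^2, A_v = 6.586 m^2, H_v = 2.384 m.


7.8*A_T = 3002.7
sqrt(H_v) = 1.5440
378*A_v*sqrt(H_v) = 3843.9
Q = 3002.7 + 3843.9 = 6846.5 kW

6846.5 kW


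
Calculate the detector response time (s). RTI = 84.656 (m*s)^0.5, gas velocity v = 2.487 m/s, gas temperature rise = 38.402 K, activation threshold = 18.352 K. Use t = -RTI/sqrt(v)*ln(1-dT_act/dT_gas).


dT_act/dT_gas = 0.47789
ln(1 - 0.47789) = -0.64988
t = -84.656 / sqrt(2.487) * -0.64988 = 34.886 s

34.886 s


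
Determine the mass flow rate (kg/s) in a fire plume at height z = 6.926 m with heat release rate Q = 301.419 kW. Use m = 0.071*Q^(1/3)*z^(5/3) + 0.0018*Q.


Q^(1/3) = 6.7049
z^(5/3) = 25.165
First term = 0.071 * 6.7049 * 25.165 = 11.980
Second term = 0.0018 * 301.419 = 0.54255
m = 12.522 kg/s

12.522 kg/s


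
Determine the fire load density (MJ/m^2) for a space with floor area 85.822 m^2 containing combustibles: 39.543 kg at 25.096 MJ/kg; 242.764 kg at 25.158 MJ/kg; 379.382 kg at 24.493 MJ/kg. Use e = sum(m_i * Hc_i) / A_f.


Total energy = 39.543*25.096 + 242.764*25.158 + 379.382*24.493
= 992.3711 + 6107.457 + 9292.203
= 16392.03 MJ
e = 16392.03 / 85.822 = 191.00 MJ/m^2

191.00 MJ/m^2


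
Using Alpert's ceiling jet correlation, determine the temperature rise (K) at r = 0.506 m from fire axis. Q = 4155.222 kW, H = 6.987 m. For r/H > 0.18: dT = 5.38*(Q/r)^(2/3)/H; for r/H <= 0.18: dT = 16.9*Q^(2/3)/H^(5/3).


r/H = 0.506 / 6.987 = 0.072420
r/H <= 0.18, so dT = 16.9*Q^(2/3)/H^(5/3)
Q^(2/3) = 258.46
H^(5/3) = 25.536
dT = 16.9 * 258.46 / 25.536 = 171.05 K

171.05 K


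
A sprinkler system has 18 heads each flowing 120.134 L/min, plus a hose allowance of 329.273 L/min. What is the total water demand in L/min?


Sprinkler demand = 18 * 120.134 = 2162.412 L/min
Total = 2162.412 + 329.273 = 2491.685 L/min

2491.685 L/min


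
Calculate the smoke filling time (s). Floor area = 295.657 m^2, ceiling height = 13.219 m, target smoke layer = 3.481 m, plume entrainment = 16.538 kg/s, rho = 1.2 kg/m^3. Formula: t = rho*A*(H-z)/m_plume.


H - z = 9.738 m
t = 1.2 * 295.657 * 9.738 / 16.538 = 208.91 s

208.91 s


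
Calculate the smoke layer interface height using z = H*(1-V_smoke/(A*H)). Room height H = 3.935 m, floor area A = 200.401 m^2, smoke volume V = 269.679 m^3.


V/(A*H) = 0.34198
1 - 0.34198 = 0.65802
z = 3.935 * 0.65802 = 2.5893 m

2.5893 m


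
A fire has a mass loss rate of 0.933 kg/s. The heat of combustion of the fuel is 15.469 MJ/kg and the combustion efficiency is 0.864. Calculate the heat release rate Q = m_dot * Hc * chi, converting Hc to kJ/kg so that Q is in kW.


Hc = 15.469 MJ/kg = 15.469 * 1000 kJ/kg = 15469 kJ/kg
Q = 0.933 kg/s * 15469 kJ/kg * 0.864 = 12470 kW

12470 kW


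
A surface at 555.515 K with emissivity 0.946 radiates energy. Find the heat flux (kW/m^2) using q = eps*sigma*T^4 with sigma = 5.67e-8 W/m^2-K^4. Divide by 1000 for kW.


T^4 = 9.5232e+10
q = 0.946 * 5.67e-8 * 9.5232e+10 / 1000 = 5.1081 kW/m^2

5.1081 kW/m^2


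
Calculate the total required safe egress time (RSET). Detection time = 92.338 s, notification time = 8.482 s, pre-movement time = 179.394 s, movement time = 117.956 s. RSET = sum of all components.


Total = 92.338 + 8.482 + 179.394 + 117.956 = 398.17 s

398.17 s


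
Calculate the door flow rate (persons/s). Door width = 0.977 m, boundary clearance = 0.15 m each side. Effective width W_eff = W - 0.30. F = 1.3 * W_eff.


W_eff = 0.977 - 0.30 = 0.677 m
F = 1.3 * 0.677 = 0.88010 persons/s

0.88010 persons/s


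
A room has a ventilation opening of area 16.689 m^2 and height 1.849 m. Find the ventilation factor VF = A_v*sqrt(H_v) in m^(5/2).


sqrt(H_v) = 1.3598
VF = 16.689 * 1.3598 = 22.693 m^(5/2)

22.693 m^(5/2)


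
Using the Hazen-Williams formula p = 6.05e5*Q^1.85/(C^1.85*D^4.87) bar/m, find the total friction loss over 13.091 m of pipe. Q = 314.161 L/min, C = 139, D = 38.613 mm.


Q^1.85 = 41661
C^1.85 = 9216.7
D^4.87 = 5.3382e+07
p/m = 0.051229 bar/m
p_total = 0.051229 * 13.091 = 0.67064 bar

0.67064 bar


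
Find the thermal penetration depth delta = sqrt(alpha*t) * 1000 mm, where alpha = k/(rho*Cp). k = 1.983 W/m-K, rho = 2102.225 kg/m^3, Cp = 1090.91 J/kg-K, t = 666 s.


alpha = 1.983 / (2102.225 * 1090.91) = 8.6468e-07 m^2/s
alpha * t = 0.00057588
delta = sqrt(0.00057588) * 1000 = 23.997 mm

23.997 mm


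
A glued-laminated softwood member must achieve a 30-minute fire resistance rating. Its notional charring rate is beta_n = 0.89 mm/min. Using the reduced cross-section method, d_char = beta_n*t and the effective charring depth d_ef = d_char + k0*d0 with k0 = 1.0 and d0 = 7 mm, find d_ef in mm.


d_char = 0.89 * 30 = 26.7 mm
d_ef = 26.7 + 1.0*7 = 33.7 mm

33.7 mm


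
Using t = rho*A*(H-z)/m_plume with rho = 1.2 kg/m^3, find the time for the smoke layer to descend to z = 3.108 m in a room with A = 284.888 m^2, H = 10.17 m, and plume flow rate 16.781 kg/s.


H - z = 7.062 m
t = 1.2 * 284.888 * 7.062 / 16.781 = 143.87 s

143.87 s


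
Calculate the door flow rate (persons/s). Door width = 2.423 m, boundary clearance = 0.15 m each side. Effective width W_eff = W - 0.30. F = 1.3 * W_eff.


W_eff = 2.423 - 0.30 = 2.123 m
F = 1.3 * 2.123 = 2.7599 persons/s

2.7599 persons/s


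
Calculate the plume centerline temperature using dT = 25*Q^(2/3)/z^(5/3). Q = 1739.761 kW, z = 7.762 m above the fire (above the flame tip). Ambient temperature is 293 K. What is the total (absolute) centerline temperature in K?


Q^(2/3) = 144.65
z^(5/3) = 30.429
dT = 25 * 144.65 / 30.429 = 118.84 K
T = 293 + 118.84 = 411.84 K

411.84 K


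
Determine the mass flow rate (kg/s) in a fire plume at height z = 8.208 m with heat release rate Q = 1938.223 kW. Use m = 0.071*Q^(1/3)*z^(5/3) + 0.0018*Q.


Q^(1/3) = 12.468
z^(5/3) = 33.399
First term = 0.071 * 12.468 * 33.399 = 29.566
Second term = 0.0018 * 1938.223 = 3.4888
m = 33.055 kg/s

33.055 kg/s


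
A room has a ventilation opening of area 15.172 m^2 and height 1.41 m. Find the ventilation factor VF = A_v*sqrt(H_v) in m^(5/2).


sqrt(H_v) = 1.1874
VF = 15.172 * 1.1874 = 18.016 m^(5/2)

18.016 m^(5/2)


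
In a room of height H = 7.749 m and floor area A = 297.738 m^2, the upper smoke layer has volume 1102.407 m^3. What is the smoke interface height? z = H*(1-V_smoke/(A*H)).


V/(A*H) = 0.47782
1 - 0.47782 = 0.52218
z = 7.749 * 0.52218 = 4.0464 m

4.0464 m


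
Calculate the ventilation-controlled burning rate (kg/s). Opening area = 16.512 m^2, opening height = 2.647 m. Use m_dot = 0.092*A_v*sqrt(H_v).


sqrt(H_v) = 1.6270
m_dot = 0.092 * 16.512 * 1.6270 = 2.4715 kg/s

2.4715 kg/s


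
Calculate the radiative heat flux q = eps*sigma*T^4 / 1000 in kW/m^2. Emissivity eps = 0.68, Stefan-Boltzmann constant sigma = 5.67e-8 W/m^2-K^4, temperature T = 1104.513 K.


T^4 = 1.4883e+12
q = 0.68 * 5.67e-8 * 1.4883e+12 / 1000 = 57.382 kW/m^2

57.382 kW/m^2


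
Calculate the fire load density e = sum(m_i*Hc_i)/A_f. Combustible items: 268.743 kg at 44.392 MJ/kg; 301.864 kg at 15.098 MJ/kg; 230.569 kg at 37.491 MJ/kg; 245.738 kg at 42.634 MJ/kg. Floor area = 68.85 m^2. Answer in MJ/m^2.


Total energy = 268.743*44.392 + 301.864*15.098 + 230.569*37.491 + 245.738*42.634
= 11930.04 + 4557.543 + 8644.262 + 10476.79
= 35608.64 MJ
e = 35608.64 / 68.85 = 517.19 MJ/m^2

517.19 MJ/m^2


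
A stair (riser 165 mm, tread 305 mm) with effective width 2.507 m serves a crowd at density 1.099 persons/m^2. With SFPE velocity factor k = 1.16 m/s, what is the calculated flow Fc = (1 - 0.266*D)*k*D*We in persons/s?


1 - 0.266*D = 1 - 0.266*1.099 = 0.70767
Fs = 0.70767 * 1.16 * 1.099 = 0.90216 persons/(s*m)
Fc = 0.90216 * 2.507 = 2.2617 persons/s

2.2617 persons/s
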